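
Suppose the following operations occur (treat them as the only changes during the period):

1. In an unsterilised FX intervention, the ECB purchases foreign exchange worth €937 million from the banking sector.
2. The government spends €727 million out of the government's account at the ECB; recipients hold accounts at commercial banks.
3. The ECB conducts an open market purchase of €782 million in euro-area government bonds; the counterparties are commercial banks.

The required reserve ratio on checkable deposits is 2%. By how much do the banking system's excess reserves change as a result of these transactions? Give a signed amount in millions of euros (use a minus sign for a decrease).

FX purchase €937 million: reserves +€937M, deposits 0.
Government spending €727 million: reserves +€727M, deposits +€727M.
OMO purchase (from banks) €782 million: reserves +€782M, deposits 0.
Totals: Δreserves = +€2446M, Δdeposits = +€727M.
Δrequired reserves = 2% × +€727M = +€14.54M.
Δexcess reserves = Δreserves − Δrequired = +€2446M − (+€14.54M) = +€2431.46 million.

+€2431.46 million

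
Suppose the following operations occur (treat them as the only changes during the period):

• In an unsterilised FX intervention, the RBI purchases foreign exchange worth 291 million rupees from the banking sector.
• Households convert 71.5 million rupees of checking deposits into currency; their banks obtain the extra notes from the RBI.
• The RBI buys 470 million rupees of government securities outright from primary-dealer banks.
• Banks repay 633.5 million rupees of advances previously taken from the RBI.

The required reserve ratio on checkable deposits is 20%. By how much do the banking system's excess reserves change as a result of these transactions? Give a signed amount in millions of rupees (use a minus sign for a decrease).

+70.3 million

FX purchase 291 million rupees: reserves +291M, deposits 0.
Currency withdrawal 71.5 million rupees: reserves −71.5M, deposits −71.5M.
OMO purchase (from banks) 470 million rupees: reserves +470M, deposits 0.
Discount-window repayment 633.5 million rupees: reserves −633.5M, deposits 0.
Totals: Δreserves = +56M, Δdeposits = −71.5M.
Δrequired reserves = 20% × −71.5M = −14.3M.
Δexcess reserves = Δreserves − Δrequired = +56M − (−14.3M) = +70.3 million.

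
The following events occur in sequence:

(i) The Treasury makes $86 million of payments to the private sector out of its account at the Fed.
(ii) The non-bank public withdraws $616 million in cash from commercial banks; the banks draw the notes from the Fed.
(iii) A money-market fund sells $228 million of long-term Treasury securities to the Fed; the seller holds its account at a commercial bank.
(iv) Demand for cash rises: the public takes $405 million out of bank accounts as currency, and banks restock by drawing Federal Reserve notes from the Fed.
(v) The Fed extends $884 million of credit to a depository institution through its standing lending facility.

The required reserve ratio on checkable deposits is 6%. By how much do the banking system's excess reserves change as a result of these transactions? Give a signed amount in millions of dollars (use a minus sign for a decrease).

+$219.42 million

Government spending $86 million: reserves +$86M, deposits +$86M.
Currency withdrawal $616 million: reserves −$616M, deposits −$616M.
Asset purchase (from non-banks) $228 million: reserves +$228M, deposits +$228M.
Currency withdrawal $405 million: reserves −$405M, deposits −$405M.
Discount-window loan $884 million: reserves +$884M, deposits 0.
Totals: Δreserves = +$177M, Δdeposits = −$707M.
Δrequired reserves = 6% × −$707M = −$42.42M.
Δexcess reserves = Δreserves − Δrequired = +$177M − (−$42.42M) = +$219.42 million.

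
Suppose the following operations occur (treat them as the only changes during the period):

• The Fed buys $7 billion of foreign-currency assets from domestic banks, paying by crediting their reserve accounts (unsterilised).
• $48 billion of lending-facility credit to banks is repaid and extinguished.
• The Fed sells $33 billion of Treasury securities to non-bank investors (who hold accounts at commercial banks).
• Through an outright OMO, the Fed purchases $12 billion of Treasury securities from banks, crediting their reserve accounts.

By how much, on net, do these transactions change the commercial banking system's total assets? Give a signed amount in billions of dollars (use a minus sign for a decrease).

-$81 billion

Fed balance sheet:
  Assets:      Securities −$21B, Loans to banks −$48B, Foreign assets +$7B
  Liabilities: Bank reserves −$62B
Commercial banking system:
  Assets:      Reserves at CB −$62B, Securities −$12B, Foreign assets −$7B
  Liabilities: Checkable deposits −$33B, Borrowings from CB −$48B
Change in total bank assets = -$81 billion.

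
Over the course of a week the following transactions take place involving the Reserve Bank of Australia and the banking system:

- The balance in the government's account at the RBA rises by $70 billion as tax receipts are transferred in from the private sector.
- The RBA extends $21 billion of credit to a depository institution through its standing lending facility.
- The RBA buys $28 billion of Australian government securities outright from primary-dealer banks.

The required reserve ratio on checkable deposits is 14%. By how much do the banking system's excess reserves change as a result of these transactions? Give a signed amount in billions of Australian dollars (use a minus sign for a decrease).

Government account inflow $70 billion: reserves −$70B, deposits −$70B.
Discount-window loan $21 billion: reserves +$21B, deposits 0.
OMO purchase (from banks) $28 billion: reserves +$28B, deposits 0.
Totals: Δreserves = −$21B, Δdeposits = −$70B.
Δrequired reserves = 14% × −$70B = −$9.8B.
Δexcess reserves = Δreserves − Δrequired = −$21B − (−$9.8B) = -$11.2 billion.

-$11.2 billion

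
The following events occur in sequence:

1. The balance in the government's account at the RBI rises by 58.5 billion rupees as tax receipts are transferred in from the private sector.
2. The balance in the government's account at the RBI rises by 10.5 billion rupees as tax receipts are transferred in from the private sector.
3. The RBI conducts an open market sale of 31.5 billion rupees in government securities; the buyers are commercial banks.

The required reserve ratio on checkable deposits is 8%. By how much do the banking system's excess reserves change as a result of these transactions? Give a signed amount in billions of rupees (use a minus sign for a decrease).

-94.98 billion

Government account inflow 58.5 billion rupees: reserves −58.5B, deposits −58.5B.
Government account inflow 10.5 billion rupees: reserves −10.5B, deposits −10.5B.
OMO sale (to banks) 31.5 billion rupees: reserves −31.5B, deposits 0.
Totals: Δreserves = −100.5B, Δdeposits = −69B.
Δrequired reserves = 8% × −69B = −5.52B.
Δexcess reserves = Δreserves − Δrequired = −100.5B − (−5.52B) = -94.98 billion.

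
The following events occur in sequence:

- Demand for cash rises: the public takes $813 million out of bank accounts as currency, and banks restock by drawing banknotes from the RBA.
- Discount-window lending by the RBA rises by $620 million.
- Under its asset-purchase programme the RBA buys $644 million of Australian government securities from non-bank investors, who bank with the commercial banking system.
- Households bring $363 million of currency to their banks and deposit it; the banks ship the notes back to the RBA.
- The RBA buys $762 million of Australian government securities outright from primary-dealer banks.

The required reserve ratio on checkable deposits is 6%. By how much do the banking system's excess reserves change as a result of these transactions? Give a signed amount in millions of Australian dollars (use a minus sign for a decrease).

Currency withdrawal $813 million: reserves −$813M, deposits −$813M.
Discount-window loan $620 million: reserves +$620M, deposits 0.
Asset purchase (from non-banks) $644 million: reserves +$644M, deposits +$644M.
Currency deposit $363 million: reserves +$363M, deposits +$363M.
OMO purchase (from banks) $762 million: reserves +$762M, deposits 0.
Totals: Δreserves = +$1576M, Δdeposits = +$194M.
Δrequired reserves = 6% × +$194M = +$11.64M.
Δexcess reserves = Δreserves − Δrequired = +$1576M − (+$11.64M) = +$1564.36 million.

+$1564.36 million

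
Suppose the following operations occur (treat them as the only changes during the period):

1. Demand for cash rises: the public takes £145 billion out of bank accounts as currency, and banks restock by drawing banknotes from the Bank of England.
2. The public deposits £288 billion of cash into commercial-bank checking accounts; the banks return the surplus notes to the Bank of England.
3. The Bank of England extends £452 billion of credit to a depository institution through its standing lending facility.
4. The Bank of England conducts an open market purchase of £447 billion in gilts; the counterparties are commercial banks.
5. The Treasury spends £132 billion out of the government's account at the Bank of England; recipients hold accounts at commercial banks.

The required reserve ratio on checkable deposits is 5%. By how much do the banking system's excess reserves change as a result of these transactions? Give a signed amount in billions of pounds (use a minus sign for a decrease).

+£1160.25 billion

Currency withdrawal £145 billion: reserves −£145B, deposits −£145B.
Currency deposit £288 billion: reserves +£288B, deposits +£288B.
Discount-window loan £452 billion: reserves +£452B, deposits 0.
OMO purchase (from banks) £447 billion: reserves +£447B, deposits 0.
Government spending £132 billion: reserves +£132B, deposits +£132B.
Totals: Δreserves = +£1174B, Δdeposits = +£275B.
Δrequired reserves = 5% × +£275B = +£13.75B.
Δexcess reserves = Δreserves − Δrequired = +£1174B − (+£13.75B) = +£1160.25 billion.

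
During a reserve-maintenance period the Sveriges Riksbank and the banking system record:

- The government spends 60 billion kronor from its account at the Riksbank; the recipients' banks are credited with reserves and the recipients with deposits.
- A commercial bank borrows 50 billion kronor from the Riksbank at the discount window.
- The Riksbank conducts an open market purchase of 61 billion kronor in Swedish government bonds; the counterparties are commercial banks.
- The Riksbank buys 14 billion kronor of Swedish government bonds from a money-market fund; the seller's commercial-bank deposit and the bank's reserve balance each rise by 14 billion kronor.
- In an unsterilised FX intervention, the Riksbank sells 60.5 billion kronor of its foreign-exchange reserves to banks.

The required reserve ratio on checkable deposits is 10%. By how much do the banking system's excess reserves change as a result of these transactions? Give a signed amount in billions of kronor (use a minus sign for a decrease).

Government spending 60 billion kronor: reserves +60B, deposits +60B.
Discount-window loan 50 billion kronor: reserves +50B, deposits 0.
OMO purchase (from banks) 61 billion kronor: reserves +61B, deposits 0.
Asset purchase (from non-banks) 14 billion kronor: reserves +14B, deposits +14B.
FX sale 60.5 billion kronor: reserves −60.5B, deposits 0.
Totals: Δreserves = +124.5B, Δdeposits = +74B.
Δrequired reserves = 10% × +74B = +7.4B.
Δexcess reserves = Δreserves − Δrequired = +124.5B − (+7.4B) = +117.1 billion.

+117.1 billion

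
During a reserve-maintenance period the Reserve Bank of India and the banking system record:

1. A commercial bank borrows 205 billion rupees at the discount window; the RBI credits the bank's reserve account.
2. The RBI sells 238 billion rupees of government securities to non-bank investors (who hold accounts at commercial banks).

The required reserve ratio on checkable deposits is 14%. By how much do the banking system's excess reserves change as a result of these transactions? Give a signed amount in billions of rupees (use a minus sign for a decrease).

+0.32 billion

Discount-window loan 205 billion rupees: reserves +205B, deposits 0.
Asset sale (to non-banks) 238 billion rupees: reserves −238B, deposits −238B.
Totals: Δreserves = −33B, Δdeposits = −238B.
Δrequired reserves = 14% × −238B = −33.32B.
Δexcess reserves = Δreserves − Δrequired = −33B − (−33.32B) = +0.32 billion.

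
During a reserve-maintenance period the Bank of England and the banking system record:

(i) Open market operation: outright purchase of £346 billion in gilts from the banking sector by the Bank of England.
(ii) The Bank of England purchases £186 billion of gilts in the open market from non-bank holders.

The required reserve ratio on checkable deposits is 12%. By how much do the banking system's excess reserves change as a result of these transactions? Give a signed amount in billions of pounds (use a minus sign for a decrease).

+£509.68 billion

OMO purchase (from banks) £346 billion: reserves +£346B, deposits 0.
Asset purchase (from non-banks) £186 billion: reserves +£186B, deposits +£186B.
Totals: Δreserves = +£532B, Δdeposits = +£186B.
Δrequired reserves = 12% × +£186B = +£22.32B.
Δexcess reserves = Δreserves − Δrequired = +£532B − (+£22.32B) = +£509.68 billion.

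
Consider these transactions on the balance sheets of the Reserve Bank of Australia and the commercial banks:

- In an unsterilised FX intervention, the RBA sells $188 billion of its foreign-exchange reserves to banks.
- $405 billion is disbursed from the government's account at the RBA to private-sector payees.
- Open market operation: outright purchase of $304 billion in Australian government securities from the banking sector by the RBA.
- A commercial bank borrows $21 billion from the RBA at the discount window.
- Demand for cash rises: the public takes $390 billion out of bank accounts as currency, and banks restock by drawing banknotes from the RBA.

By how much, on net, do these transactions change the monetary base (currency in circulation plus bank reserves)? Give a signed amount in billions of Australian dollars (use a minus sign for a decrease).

RBA balance sheet:
  Assets:      Securities +$304B, Loans to banks +$21B, Foreign assets −$188B
  Liabilities: Bank reserves +$152B, Currency in circulation +$390B, Government deposits −$405B
Monetary base = currency + reserves: +$390B + (+$152B) = +$542 billion.

+$542 billion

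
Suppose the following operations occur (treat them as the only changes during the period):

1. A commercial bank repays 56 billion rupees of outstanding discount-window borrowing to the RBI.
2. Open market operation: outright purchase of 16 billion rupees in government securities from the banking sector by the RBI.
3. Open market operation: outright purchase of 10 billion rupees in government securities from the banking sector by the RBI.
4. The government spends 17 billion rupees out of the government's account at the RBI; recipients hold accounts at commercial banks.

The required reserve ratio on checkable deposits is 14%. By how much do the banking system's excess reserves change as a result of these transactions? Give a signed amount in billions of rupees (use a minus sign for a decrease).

Discount-window repayment 56 billion rupees: reserves −56B, deposits 0.
OMO purchase (from banks) 16 billion rupees: reserves +16B, deposits 0.
OMO purchase (from banks) 10 billion rupees: reserves +10B, deposits 0.
Government spending 17 billion rupees: reserves +17B, deposits +17B.
Totals: Δreserves = −13B, Δdeposits = +17B.
Δrequired reserves = 14% × +17B = +2.38B.
Δexcess reserves = Δreserves − Δrequired = −13B − (+2.38B) = -15.38 billion.

-15.38 billion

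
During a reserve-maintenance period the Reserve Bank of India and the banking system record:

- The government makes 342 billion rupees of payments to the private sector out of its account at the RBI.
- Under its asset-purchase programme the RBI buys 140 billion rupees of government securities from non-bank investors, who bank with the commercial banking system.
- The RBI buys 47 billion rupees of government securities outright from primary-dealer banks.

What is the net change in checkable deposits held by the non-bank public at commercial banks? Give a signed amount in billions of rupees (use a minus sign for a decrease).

+482 billion

Government spending 342 billion rupees: non-bank counterparties' bank balances rise → +342B.
Asset purchase (from non-banks) 140 billion rupees: non-bank counterparties' bank balances rise → +140B.
OMO purchase (from banks) 47 billion rupees: the counterparty is a bank, so public deposits are unchanged → 0.
Net: 342 + 140 + 0 = +482 billion.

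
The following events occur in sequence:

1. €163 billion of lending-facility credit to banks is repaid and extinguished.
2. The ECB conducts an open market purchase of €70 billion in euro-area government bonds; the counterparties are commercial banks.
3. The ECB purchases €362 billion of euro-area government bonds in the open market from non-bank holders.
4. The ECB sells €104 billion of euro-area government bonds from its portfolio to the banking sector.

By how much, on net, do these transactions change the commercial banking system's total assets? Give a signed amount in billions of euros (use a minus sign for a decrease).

+€199 billion

Discount-window repayment €163 billion: bank balance sheets shrink → −€163B.
OMO purchase (from banks) €70 billion: just an asset swap on bank balance sheets → 0.
Asset purchase (from non-banks) €362 billion: bank balance sheets expand → +€362B.
OMO sale (to banks) €104 billion: just an asset swap on bank balance sheets → 0.
Net: −163 + 0 + 362 + 0 = +€199 billion.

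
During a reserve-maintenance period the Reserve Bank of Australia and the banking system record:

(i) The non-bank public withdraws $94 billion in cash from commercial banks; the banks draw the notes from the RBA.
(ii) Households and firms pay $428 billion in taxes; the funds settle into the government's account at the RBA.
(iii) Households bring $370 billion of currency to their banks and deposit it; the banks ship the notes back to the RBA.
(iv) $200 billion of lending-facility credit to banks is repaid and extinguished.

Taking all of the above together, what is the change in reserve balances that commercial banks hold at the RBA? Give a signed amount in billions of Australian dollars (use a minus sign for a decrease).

-$352 billion

Currency withdrawal $94 billion: banks swap reserves for currency → −$94B.
Government account inflow $428 billion: funds move from bank reserves into the government account → −$428B.
Currency deposit $370 billion: returned notes are swapped for reserve credit → +$370B.
Discount-window repayment $200 billion: repayment is debited from reserves → −$200B.
Net: −94 − 428 + 370 − 200 = -$352 billion.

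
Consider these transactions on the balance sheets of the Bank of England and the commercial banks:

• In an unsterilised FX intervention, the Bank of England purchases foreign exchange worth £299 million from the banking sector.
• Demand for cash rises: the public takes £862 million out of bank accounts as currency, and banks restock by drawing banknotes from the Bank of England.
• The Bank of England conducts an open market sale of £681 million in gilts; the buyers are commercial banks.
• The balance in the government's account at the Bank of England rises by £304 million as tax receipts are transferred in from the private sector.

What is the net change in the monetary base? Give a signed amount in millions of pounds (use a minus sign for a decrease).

-£686 million

FX purchase £299 million: Bank of England balance sheet expands → +£299M.
Currency withdrawal £862 million: just a shift between currency and reserves — both are base money → 0.
OMO sale (to banks) £681 million: Bank of England balance sheet contracts → −£681M.
Government account inflow £304 million: reserves shift to a non-base liability → −£304M.
Net: 299 + 0 − 681 − 304 = -£686 million.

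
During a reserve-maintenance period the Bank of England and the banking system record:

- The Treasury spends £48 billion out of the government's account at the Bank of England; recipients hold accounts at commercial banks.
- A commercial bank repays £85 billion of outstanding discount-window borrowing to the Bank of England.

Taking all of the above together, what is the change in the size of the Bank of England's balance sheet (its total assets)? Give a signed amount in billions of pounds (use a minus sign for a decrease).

-£85 billion

Government spending £48 billion: only the composition of liabilities changes → 0.
Discount-window repayment £85 billion: a Bank of England asset is shed → −£85B.
Net: 0 − 85 = -£85 billion.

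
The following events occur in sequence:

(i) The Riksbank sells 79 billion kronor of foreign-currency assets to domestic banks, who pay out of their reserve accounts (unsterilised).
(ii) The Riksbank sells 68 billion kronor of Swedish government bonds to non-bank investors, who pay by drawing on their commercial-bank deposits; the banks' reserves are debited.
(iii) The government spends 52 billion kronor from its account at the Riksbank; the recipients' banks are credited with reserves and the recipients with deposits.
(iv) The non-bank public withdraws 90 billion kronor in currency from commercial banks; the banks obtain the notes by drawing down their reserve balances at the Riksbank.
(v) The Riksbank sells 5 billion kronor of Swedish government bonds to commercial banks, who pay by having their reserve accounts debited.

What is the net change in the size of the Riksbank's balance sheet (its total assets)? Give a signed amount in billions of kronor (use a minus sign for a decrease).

-152 billion

FX sale 79 billion kronor: a Riksbank asset is shed → −79B.
Asset sale (to non-banks) 68 billion kronor: a Riksbank asset is shed → −68B.
Government spending 52 billion kronor: only the composition of liabilities changes → 0.
Currency withdrawal 90 billion kronor: only the composition of liabilities changes → 0.
OMO sale (to banks) 5 billion kronor: a Riksbank asset is shed → −5B.
Net: −79 − 68 + 0 + 0 − 5 = -152 billion.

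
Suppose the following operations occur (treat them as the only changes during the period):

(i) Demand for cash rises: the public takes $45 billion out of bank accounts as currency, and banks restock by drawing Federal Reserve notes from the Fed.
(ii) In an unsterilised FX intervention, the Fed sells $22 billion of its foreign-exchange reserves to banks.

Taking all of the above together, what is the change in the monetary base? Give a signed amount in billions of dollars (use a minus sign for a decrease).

Currency withdrawal $45 billion: just a shift between currency and reserves — both are base money → 0.
FX sale $22 billion: Fed balance sheet contracts → −$22B.
Net: 0 − 22 = -$22 billion.

-$22 billion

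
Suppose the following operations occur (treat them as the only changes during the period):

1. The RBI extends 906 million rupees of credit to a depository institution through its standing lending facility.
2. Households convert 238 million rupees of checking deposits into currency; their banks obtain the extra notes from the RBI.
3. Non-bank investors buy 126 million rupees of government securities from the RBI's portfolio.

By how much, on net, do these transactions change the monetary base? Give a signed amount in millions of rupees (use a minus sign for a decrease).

+780 million

RBI balance sheet:
  Assets:      Securities −126M, Loans to banks +906M
  Liabilities: Bank reserves +542M, Currency in circulation +238M
Monetary base = currency + reserves: +238M + (+542M) = +780 million.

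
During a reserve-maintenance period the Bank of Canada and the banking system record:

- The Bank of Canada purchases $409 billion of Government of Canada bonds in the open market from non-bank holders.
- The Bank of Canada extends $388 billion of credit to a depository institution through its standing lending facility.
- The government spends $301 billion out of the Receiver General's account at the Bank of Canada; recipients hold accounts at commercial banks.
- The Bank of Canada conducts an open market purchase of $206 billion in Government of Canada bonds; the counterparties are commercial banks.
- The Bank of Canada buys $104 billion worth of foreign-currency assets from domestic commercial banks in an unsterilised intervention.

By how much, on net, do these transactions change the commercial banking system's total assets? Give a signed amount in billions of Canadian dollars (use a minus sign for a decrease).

Bank of Canada balance sheet:
  Assets:      Securities +$615B, Loans to banks +$388B, Foreign assets +$104B
  Liabilities: Bank reserves +$1408B, Government deposits −$301B
Commercial banking system:
  Assets:      Reserves at CB +$1408B, Securities −$206B, Foreign assets −$104B
  Liabilities: Checkable deposits +$710B, Borrowings from CB +$388B
Change in total bank assets = +$1098 billion.

+$1098 billion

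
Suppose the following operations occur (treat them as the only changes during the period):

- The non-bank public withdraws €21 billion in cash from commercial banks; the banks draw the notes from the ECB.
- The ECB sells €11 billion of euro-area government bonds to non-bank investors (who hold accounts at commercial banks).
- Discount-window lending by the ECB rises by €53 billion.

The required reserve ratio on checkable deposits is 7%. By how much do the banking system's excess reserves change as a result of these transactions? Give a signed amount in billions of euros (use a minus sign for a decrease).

+€23.24 billion

Currency withdrawal €21 billion: reserves −€21B, deposits −€21B.
Asset sale (to non-banks) €11 billion: reserves −€11B, deposits −€11B.
Discount-window loan €53 billion: reserves +€53B, deposits 0.
Totals: Δreserves = +€21B, Δdeposits = −€32B.
Δrequired reserves = 7% × −€32B = −€2.24B.
Δexcess reserves = Δreserves − Δrequired = +€21B − (−€2.24B) = +€23.24 billion.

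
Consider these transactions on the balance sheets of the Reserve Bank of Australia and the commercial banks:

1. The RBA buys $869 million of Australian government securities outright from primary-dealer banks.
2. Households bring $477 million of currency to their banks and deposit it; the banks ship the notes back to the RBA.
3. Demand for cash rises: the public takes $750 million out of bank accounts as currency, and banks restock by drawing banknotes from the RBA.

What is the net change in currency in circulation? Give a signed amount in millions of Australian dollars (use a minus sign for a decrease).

+$273 million

OMO purchase (from banks) $869 million: no currency enters or leaves circulation → 0.
Currency deposit $477 million: notes return to the central bank → −$477M.
Currency withdrawal $750 million: notes leave the central bank → +$750M.
Net: 0 − 477 + 750 = +$273 million.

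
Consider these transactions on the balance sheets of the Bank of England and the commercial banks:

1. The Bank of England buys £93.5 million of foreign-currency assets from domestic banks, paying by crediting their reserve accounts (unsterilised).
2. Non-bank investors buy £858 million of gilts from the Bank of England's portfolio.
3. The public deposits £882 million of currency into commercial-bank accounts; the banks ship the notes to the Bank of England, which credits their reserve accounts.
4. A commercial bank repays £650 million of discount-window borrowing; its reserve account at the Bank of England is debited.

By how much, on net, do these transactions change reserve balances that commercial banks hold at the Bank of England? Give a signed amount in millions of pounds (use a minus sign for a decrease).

-£532.5 million

Bank of England balance sheet:
  Assets:      Securities −£858M, Loans to banks −£650M, Foreign assets +£93.5M
  Liabilities: Bank reserves −£532.5M, Currency in circulation −£882M
Commercial banking system:
  Assets:      Reserves at CB −£532.5M, Foreign assets −£93.5M
  Liabilities: Checkable deposits +£24M, Borrowings from CB −£650M
So the change in reserve balances that commercial banks hold at the Bank of England is -£532.5 million.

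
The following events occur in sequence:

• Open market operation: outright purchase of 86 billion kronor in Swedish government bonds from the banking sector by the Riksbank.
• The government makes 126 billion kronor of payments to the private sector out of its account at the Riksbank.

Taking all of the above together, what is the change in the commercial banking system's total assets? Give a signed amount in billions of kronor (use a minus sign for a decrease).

+126 billion

OMO purchase (from banks) 86 billion kronor: just an asset swap on bank balance sheets → 0.
Government spending 126 billion kronor: bank balance sheets expand → +126B.
Net: 0 + 126 = +126 billion.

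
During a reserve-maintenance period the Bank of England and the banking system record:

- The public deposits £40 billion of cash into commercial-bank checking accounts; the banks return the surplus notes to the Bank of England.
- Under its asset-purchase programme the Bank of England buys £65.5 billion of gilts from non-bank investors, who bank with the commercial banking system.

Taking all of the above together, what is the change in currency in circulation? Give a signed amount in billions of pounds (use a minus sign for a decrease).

-£40 billion

Bank of England balance sheet:
  Assets:      Securities +£65.5B
  Liabilities: Bank reserves +£105.5B, Currency in circulation −£40B
So the change in currency in circulation is -£40 billion.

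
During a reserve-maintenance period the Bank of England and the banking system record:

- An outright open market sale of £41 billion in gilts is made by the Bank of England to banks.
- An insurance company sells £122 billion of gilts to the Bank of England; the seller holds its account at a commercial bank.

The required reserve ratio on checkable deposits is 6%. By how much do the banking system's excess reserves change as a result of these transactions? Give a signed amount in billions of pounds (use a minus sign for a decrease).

+£73.68 billion

OMO sale (to banks) £41 billion: reserves −£41B, deposits 0.
Asset purchase (from non-banks) £122 billion: reserves +£122B, deposits +£122B.
Totals: Δreserves = +£81B, Δdeposits = +£122B.
Δrequired reserves = 6% × +£122B = +£7.32B.
Δexcess reserves = Δreserves − Δrequired = +£81B − (+£7.32B) = +£73.68 billion.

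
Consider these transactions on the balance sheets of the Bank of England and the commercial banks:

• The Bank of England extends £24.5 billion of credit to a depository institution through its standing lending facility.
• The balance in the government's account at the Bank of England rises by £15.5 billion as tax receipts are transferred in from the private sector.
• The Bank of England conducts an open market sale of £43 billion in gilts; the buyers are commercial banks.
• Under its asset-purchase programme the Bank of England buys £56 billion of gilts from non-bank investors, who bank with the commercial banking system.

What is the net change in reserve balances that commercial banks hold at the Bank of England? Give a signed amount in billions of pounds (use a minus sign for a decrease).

Discount-window loan £24.5 billion: the loan is credited to the bank's reserve account → +£24.5B.
Government account inflow £15.5 billion: funds move from bank reserves into the government account → −£15.5B.
OMO sale (to banks) £43 billion: the buying banks pay out of their reserve balances → −£43B.
Asset purchase (from non-banks) £56 billion: the Bank of England pays by crediting reserve accounts → +£56B.
Net: 24.5 − 15.5 − 43 + 56 = +£22 billion.

+£22 billion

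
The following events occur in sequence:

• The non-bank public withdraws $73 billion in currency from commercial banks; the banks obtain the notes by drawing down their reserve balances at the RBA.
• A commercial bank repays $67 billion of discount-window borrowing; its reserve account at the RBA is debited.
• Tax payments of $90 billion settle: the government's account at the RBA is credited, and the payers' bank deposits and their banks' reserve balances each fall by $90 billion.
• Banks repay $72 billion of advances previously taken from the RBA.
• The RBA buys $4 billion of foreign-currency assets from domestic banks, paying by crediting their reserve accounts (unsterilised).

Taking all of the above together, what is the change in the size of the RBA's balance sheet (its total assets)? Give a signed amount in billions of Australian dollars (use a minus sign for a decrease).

Currency withdrawal $73 billion: only the composition of liabilities changes → 0.
Discount-window repayment $67 billion: an RBA asset is shed → −$67B.
Government account inflow $90 billion: only the composition of liabilities changes → 0.
Discount-window repayment $72 billion: an RBA asset is shed → −$72B.
FX purchase $4 billion: an RBA asset is acquired → +$4B.
Net: 0 − 67 + 0 − 72 + 4 = -$135 billion.

-$135 billion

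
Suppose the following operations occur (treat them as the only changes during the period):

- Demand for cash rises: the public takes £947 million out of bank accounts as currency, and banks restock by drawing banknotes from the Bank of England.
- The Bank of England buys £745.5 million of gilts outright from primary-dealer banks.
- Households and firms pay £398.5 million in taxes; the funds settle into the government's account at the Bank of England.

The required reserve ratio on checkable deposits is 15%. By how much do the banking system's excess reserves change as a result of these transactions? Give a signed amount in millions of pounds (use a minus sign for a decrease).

Currency withdrawal £947 million: reserves −£947M, deposits −£947M.
OMO purchase (from banks) £745.5 million: reserves +£745.5M, deposits 0.
Government account inflow £398.5 million: reserves −£398.5M, deposits −£398.5M.
Totals: Δreserves = −£600M, Δdeposits = −£1345.5M.
Δrequired reserves = 15% × −£1345.5M = −£201.825M.
Δexcess reserves = Δreserves − Δrequired = −£600M − (−£201.825M) = -£398.175 million.

-£398.175 million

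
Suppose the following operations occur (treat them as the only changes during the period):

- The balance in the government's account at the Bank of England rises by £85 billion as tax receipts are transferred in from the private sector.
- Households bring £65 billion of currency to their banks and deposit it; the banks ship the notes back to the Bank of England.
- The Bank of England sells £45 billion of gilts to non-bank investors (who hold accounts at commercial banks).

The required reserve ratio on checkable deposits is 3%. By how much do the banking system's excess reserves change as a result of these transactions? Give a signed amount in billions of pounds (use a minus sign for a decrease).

-£63.05 billion

Government account inflow £85 billion: reserves −£85B, deposits −£85B.
Currency deposit £65 billion: reserves +£65B, deposits +£65B.
Asset sale (to non-banks) £45 billion: reserves −£45B, deposits −£45B.
Totals: Δreserves = −£65B, Δdeposits = −£65B.
Δrequired reserves = 3% × −£65B = −£1.95B.
Δexcess reserves = Δreserves − Δrequired = −£65B − (−£1.95B) = -£63.05 billion.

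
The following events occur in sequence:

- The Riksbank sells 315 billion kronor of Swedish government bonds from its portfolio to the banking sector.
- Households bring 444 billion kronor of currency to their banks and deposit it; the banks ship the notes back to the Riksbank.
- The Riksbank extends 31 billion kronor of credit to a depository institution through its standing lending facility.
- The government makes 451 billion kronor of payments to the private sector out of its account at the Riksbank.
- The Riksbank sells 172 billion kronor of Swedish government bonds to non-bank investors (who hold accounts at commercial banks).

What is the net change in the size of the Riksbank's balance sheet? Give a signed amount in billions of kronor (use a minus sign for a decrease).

Riksbank balance sheet:
  Assets:      Securities −487B, Loans to banks +31B
  Liabilities: Bank reserves +439B, Currency in circulation −444B, Government deposits −451B
Commercial banking system:
  Assets:      Reserves at CB +439B, Securities +315B
  Liabilities: Checkable deposits +723B, Borrowings from CB +31B
Change in total Riksbank assets = -456 billion.

-456 billion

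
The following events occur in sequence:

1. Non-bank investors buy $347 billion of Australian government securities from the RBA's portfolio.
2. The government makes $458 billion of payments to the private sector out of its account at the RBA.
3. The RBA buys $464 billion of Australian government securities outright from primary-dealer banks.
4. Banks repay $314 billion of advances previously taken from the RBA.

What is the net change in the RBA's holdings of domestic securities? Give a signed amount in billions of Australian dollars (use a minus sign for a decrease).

+$117 billion

RBA balance sheet:
  Assets:      Securities +$117B, Loans to banks −$314B
  Liabilities: Bank reserves +$261B, Government deposits −$458B
So the change in the RBA's holdings of domestic securities is +$117 billion.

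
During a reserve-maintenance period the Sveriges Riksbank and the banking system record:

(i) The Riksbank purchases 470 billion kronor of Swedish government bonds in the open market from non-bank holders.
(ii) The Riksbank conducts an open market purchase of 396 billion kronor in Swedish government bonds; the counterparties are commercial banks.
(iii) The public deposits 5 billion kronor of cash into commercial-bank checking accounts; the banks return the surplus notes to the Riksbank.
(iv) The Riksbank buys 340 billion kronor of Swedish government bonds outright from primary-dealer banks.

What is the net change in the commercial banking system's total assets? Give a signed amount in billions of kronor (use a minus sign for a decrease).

+475 billion

Riksbank balance sheet:
  Assets:      Securities +1206B
  Liabilities: Bank reserves +1211B, Currency in circulation −5B
Commercial banking system:
  Assets:      Reserves at CB +1211B, Securities −736B
  Liabilities: Checkable deposits +475B
Change in total bank assets = +475 billion.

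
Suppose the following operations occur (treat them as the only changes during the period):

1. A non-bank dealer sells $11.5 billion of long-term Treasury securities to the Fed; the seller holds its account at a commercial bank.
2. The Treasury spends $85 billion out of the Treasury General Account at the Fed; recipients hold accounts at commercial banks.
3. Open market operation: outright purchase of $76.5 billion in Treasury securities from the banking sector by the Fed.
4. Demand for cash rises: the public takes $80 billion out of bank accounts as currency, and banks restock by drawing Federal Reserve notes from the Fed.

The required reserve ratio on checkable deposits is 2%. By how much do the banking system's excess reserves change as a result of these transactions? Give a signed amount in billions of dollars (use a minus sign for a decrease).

Asset purchase (from non-banks) $11.5 billion: reserves +$11.5B, deposits +$11.5B.
Government spending $85 billion: reserves +$85B, deposits +$85B.
OMO purchase (from banks) $76.5 billion: reserves +$76.5B, deposits 0.
Currency withdrawal $80 billion: reserves −$80B, deposits −$80B.
Totals: Δreserves = +$93B, Δdeposits = +$16.5B.
Δrequired reserves = 2% × +$16.5B = +$0.33B.
Δexcess reserves = Δreserves − Δrequired = +$93B − (+$0.33B) = +$92.67 billion.

+$92.67 billion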